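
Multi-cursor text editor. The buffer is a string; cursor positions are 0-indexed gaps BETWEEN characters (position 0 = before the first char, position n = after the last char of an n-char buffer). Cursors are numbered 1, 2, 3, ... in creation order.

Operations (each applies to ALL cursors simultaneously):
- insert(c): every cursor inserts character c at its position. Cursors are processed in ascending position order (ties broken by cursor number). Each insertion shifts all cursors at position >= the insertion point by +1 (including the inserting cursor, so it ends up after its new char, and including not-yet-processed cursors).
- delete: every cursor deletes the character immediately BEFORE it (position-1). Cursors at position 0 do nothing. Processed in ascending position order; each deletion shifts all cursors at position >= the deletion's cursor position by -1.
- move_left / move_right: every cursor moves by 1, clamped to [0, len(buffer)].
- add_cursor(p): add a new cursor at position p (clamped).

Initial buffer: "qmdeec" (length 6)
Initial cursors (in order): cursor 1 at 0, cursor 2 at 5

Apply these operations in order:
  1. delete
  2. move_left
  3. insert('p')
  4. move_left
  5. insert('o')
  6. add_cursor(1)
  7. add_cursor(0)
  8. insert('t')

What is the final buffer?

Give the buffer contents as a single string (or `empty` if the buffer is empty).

Answer: tottpqmdotpec

Derivation:
After op 1 (delete): buffer="qmdec" (len 5), cursors c1@0 c2@4, authorship .....
After op 2 (move_left): buffer="qmdec" (len 5), cursors c1@0 c2@3, authorship .....
After op 3 (insert('p')): buffer="pqmdpec" (len 7), cursors c1@1 c2@5, authorship 1...2..
After op 4 (move_left): buffer="pqmdpec" (len 7), cursors c1@0 c2@4, authorship 1...2..
After op 5 (insert('o')): buffer="opqmdopec" (len 9), cursors c1@1 c2@6, authorship 11...22..
After op 6 (add_cursor(1)): buffer="opqmdopec" (len 9), cursors c1@1 c3@1 c2@6, authorship 11...22..
After op 7 (add_cursor(0)): buffer="opqmdopec" (len 9), cursors c4@0 c1@1 c3@1 c2@6, authorship 11...22..
After op 8 (insert('t')): buffer="tottpqmdotpec" (len 13), cursors c4@1 c1@4 c3@4 c2@10, authorship 41131...222..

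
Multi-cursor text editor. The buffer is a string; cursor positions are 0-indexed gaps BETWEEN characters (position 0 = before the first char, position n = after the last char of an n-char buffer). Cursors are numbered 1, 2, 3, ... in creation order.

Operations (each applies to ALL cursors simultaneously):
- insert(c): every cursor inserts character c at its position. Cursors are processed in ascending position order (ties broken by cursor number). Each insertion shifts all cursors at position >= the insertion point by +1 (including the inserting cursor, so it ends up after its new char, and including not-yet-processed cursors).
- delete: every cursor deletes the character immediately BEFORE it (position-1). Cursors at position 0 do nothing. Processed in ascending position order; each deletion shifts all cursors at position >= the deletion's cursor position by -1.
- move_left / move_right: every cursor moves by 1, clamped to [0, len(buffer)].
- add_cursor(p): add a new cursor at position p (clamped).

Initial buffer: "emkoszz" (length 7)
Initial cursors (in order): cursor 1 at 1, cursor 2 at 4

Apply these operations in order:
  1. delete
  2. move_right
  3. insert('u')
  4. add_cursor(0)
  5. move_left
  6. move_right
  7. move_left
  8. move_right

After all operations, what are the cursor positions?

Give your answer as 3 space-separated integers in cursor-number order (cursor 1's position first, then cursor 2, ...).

After op 1 (delete): buffer="mkszz" (len 5), cursors c1@0 c2@2, authorship .....
After op 2 (move_right): buffer="mkszz" (len 5), cursors c1@1 c2@3, authorship .....
After op 3 (insert('u')): buffer="muksuzz" (len 7), cursors c1@2 c2@5, authorship .1..2..
After op 4 (add_cursor(0)): buffer="muksuzz" (len 7), cursors c3@0 c1@2 c2@5, authorship .1..2..
After op 5 (move_left): buffer="muksuzz" (len 7), cursors c3@0 c1@1 c2@4, authorship .1..2..
After op 6 (move_right): buffer="muksuzz" (len 7), cursors c3@1 c1@2 c2@5, authorship .1..2..
After op 7 (move_left): buffer="muksuzz" (len 7), cursors c3@0 c1@1 c2@4, authorship .1..2..
After op 8 (move_right): buffer="muksuzz" (len 7), cursors c3@1 c1@2 c2@5, authorship .1..2..

Answer: 2 5 1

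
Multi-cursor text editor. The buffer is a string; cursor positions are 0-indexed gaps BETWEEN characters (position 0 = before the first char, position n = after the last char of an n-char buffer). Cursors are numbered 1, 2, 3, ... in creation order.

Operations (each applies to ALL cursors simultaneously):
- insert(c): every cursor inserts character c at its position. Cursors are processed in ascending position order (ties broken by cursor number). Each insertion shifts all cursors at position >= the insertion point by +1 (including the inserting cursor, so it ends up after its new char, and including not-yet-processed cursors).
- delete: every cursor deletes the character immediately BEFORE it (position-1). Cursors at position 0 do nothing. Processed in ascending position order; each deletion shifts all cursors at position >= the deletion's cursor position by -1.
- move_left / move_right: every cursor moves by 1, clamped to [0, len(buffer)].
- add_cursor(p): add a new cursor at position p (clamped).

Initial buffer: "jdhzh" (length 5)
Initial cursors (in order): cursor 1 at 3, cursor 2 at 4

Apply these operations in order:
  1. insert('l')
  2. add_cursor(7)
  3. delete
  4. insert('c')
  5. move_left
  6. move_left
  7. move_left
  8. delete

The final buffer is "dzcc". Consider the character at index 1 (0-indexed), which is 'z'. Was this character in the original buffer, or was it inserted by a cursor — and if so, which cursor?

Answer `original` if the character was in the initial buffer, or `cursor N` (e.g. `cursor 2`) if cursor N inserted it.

After op 1 (insert('l')): buffer="jdhlzlh" (len 7), cursors c1@4 c2@6, authorship ...1.2.
After op 2 (add_cursor(7)): buffer="jdhlzlh" (len 7), cursors c1@4 c2@6 c3@7, authorship ...1.2.
After op 3 (delete): buffer="jdhz" (len 4), cursors c1@3 c2@4 c3@4, authorship ....
After op 4 (insert('c')): buffer="jdhczcc" (len 7), cursors c1@4 c2@7 c3@7, authorship ...1.23
After op 5 (move_left): buffer="jdhczcc" (len 7), cursors c1@3 c2@6 c3@6, authorship ...1.23
After op 6 (move_left): buffer="jdhczcc" (len 7), cursors c1@2 c2@5 c3@5, authorship ...1.23
After op 7 (move_left): buffer="jdhczcc" (len 7), cursors c1@1 c2@4 c3@4, authorship ...1.23
After op 8 (delete): buffer="dzcc" (len 4), cursors c1@0 c2@1 c3@1, authorship ..23
Authorship (.=original, N=cursor N): . . 2 3
Index 1: author = original

Answer: original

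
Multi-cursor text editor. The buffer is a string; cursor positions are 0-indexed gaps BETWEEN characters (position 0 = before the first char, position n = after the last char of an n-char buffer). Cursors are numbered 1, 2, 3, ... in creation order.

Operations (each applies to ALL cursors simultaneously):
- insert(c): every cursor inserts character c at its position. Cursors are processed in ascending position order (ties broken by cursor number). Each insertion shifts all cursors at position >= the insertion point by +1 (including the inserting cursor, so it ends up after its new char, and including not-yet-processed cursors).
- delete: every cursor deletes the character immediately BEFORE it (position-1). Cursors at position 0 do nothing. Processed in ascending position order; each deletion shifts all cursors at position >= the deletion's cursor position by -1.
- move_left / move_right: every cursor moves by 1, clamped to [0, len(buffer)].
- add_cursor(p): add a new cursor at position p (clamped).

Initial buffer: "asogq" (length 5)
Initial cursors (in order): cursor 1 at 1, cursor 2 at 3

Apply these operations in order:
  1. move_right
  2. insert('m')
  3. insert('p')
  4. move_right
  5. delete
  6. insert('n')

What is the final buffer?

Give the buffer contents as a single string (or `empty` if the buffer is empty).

After op 1 (move_right): buffer="asogq" (len 5), cursors c1@2 c2@4, authorship .....
After op 2 (insert('m')): buffer="asmogmq" (len 7), cursors c1@3 c2@6, authorship ..1..2.
After op 3 (insert('p')): buffer="asmpogmpq" (len 9), cursors c1@4 c2@8, authorship ..11..22.
After op 4 (move_right): buffer="asmpogmpq" (len 9), cursors c1@5 c2@9, authorship ..11..22.
After op 5 (delete): buffer="asmpgmp" (len 7), cursors c1@4 c2@7, authorship ..11.22
After op 6 (insert('n')): buffer="asmpngmpn" (len 9), cursors c1@5 c2@9, authorship ..111.222

Answer: asmpngmpn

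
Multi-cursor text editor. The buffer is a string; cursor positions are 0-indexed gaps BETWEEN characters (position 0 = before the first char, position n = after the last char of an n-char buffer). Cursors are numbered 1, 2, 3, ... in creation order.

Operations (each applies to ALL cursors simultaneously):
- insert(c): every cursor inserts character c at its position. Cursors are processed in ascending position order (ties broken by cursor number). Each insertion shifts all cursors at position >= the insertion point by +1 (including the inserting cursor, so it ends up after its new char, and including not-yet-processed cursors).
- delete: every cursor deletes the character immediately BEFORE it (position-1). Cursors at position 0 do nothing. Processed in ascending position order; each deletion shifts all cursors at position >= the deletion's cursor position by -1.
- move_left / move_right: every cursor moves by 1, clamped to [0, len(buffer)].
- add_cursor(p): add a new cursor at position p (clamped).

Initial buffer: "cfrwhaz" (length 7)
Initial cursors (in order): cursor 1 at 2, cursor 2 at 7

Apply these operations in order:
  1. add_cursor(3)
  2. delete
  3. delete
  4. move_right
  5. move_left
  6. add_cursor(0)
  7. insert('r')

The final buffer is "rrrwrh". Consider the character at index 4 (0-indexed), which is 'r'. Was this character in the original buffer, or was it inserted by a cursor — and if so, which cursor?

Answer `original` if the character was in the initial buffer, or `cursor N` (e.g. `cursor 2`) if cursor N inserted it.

After op 1 (add_cursor(3)): buffer="cfrwhaz" (len 7), cursors c1@2 c3@3 c2@7, authorship .......
After op 2 (delete): buffer="cwha" (len 4), cursors c1@1 c3@1 c2@4, authorship ....
After op 3 (delete): buffer="wh" (len 2), cursors c1@0 c3@0 c2@2, authorship ..
After op 4 (move_right): buffer="wh" (len 2), cursors c1@1 c3@1 c2@2, authorship ..
After op 5 (move_left): buffer="wh" (len 2), cursors c1@0 c3@0 c2@1, authorship ..
After op 6 (add_cursor(0)): buffer="wh" (len 2), cursors c1@0 c3@0 c4@0 c2@1, authorship ..
After op 7 (insert('r')): buffer="rrrwrh" (len 6), cursors c1@3 c3@3 c4@3 c2@5, authorship 134.2.
Authorship (.=original, N=cursor N): 1 3 4 . 2 .
Index 4: author = 2

Answer: cursor 2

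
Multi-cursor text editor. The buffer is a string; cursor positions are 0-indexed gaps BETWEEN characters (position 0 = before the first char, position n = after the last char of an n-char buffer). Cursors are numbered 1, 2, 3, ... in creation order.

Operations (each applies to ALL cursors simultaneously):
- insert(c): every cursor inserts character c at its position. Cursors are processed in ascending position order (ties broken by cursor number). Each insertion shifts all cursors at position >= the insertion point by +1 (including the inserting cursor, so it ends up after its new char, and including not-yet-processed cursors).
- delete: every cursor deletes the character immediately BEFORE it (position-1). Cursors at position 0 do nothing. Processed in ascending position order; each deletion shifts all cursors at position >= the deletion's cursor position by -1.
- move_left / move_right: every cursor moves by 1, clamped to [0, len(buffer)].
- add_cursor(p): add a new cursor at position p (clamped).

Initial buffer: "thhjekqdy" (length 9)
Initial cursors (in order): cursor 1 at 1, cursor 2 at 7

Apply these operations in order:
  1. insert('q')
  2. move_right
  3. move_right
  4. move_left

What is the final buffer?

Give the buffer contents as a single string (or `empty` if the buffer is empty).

After op 1 (insert('q')): buffer="tqhhjekqqdy" (len 11), cursors c1@2 c2@9, authorship .1......2..
After op 2 (move_right): buffer="tqhhjekqqdy" (len 11), cursors c1@3 c2@10, authorship .1......2..
After op 3 (move_right): buffer="tqhhjekqqdy" (len 11), cursors c1@4 c2@11, authorship .1......2..
After op 4 (move_left): buffer="tqhhjekqqdy" (len 11), cursors c1@3 c2@10, authorship .1......2..

Answer: tqhhjekqqdy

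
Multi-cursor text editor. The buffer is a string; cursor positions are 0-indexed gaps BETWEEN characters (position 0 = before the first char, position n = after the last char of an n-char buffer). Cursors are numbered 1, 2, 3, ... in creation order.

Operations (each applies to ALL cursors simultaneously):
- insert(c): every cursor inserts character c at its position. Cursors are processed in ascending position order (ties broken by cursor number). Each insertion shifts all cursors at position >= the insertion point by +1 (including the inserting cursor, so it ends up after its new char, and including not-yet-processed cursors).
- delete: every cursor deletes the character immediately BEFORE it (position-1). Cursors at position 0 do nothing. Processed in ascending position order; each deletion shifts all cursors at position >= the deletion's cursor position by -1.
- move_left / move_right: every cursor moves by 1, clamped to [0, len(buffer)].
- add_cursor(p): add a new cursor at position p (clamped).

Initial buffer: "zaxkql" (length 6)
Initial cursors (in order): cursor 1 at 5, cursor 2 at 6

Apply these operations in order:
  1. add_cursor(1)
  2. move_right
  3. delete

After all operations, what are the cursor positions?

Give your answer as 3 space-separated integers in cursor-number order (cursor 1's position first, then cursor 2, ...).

Answer: 3 3 1

Derivation:
After op 1 (add_cursor(1)): buffer="zaxkql" (len 6), cursors c3@1 c1@5 c2@6, authorship ......
After op 2 (move_right): buffer="zaxkql" (len 6), cursors c3@2 c1@6 c2@6, authorship ......
After op 3 (delete): buffer="zxk" (len 3), cursors c3@1 c1@3 c2@3, authorship ...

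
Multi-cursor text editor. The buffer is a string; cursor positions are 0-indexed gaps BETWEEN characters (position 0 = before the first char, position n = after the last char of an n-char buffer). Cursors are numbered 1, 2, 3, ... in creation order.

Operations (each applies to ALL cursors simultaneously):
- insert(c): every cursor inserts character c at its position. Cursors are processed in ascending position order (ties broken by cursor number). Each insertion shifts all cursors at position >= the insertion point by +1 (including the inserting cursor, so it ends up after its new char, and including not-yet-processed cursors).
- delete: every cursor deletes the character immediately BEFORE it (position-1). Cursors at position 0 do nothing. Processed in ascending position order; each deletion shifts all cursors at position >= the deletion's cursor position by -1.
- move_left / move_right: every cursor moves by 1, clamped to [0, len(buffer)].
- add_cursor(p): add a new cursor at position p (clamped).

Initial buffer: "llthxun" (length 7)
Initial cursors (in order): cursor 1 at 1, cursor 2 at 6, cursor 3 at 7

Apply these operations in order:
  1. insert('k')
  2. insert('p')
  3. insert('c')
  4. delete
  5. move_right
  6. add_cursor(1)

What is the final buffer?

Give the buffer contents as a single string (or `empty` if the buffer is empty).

Answer: lkplthxukpnkp

Derivation:
After op 1 (insert('k')): buffer="lklthxuknk" (len 10), cursors c1@2 c2@8 c3@10, authorship .1.....2.3
After op 2 (insert('p')): buffer="lkplthxukpnkp" (len 13), cursors c1@3 c2@10 c3@13, authorship .11.....22.33
After op 3 (insert('c')): buffer="lkpclthxukpcnkpc" (len 16), cursors c1@4 c2@12 c3@16, authorship .111.....222.333
After op 4 (delete): buffer="lkplthxukpnkp" (len 13), cursors c1@3 c2@10 c3@13, authorship .11.....22.33
After op 5 (move_right): buffer="lkplthxukpnkp" (len 13), cursors c1@4 c2@11 c3@13, authorship .11.....22.33
After op 6 (add_cursor(1)): buffer="lkplthxukpnkp" (len 13), cursors c4@1 c1@4 c2@11 c3@13, authorship .11.....22.33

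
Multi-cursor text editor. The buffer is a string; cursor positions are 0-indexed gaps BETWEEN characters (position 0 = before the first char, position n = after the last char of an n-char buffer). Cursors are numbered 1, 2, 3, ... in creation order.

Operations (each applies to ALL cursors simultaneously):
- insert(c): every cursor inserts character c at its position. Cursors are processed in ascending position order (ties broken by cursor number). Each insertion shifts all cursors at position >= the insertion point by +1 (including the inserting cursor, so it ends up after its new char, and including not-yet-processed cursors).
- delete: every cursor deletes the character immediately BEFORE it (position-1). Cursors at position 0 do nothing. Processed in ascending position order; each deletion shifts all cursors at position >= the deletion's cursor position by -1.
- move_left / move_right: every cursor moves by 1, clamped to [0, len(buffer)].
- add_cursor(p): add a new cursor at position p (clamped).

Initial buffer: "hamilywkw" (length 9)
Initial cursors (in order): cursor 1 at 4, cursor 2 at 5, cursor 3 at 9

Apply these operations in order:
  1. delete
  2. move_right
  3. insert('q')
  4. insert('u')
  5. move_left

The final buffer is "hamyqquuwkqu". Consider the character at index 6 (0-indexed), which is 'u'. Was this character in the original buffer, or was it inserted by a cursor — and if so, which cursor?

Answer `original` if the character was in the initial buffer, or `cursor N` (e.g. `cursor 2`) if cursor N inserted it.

Answer: cursor 1

Derivation:
After op 1 (delete): buffer="hamywk" (len 6), cursors c1@3 c2@3 c3@6, authorship ......
After op 2 (move_right): buffer="hamywk" (len 6), cursors c1@4 c2@4 c3@6, authorship ......
After op 3 (insert('q')): buffer="hamyqqwkq" (len 9), cursors c1@6 c2@6 c3@9, authorship ....12..3
After op 4 (insert('u')): buffer="hamyqquuwkqu" (len 12), cursors c1@8 c2@8 c3@12, authorship ....1212..33
After op 5 (move_left): buffer="hamyqquuwkqu" (len 12), cursors c1@7 c2@7 c3@11, authorship ....1212..33
Authorship (.=original, N=cursor N): . . . . 1 2 1 2 . . 3 3
Index 6: author = 1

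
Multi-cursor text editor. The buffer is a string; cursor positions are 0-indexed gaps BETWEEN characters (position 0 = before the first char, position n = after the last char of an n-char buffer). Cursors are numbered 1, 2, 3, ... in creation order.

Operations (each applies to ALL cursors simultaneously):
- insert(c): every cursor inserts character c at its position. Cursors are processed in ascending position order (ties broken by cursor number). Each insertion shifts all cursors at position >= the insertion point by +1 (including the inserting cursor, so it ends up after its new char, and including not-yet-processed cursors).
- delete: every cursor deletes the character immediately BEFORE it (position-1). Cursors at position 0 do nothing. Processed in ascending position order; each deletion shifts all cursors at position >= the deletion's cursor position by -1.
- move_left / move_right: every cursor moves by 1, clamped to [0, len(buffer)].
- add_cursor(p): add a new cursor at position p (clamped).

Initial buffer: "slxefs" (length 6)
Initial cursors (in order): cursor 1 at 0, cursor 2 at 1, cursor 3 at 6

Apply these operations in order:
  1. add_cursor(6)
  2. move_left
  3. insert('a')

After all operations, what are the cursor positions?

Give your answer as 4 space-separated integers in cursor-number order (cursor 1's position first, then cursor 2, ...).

Answer: 2 2 9 9

Derivation:
After op 1 (add_cursor(6)): buffer="slxefs" (len 6), cursors c1@0 c2@1 c3@6 c4@6, authorship ......
After op 2 (move_left): buffer="slxefs" (len 6), cursors c1@0 c2@0 c3@5 c4@5, authorship ......
After op 3 (insert('a')): buffer="aaslxefaas" (len 10), cursors c1@2 c2@2 c3@9 c4@9, authorship 12.....34.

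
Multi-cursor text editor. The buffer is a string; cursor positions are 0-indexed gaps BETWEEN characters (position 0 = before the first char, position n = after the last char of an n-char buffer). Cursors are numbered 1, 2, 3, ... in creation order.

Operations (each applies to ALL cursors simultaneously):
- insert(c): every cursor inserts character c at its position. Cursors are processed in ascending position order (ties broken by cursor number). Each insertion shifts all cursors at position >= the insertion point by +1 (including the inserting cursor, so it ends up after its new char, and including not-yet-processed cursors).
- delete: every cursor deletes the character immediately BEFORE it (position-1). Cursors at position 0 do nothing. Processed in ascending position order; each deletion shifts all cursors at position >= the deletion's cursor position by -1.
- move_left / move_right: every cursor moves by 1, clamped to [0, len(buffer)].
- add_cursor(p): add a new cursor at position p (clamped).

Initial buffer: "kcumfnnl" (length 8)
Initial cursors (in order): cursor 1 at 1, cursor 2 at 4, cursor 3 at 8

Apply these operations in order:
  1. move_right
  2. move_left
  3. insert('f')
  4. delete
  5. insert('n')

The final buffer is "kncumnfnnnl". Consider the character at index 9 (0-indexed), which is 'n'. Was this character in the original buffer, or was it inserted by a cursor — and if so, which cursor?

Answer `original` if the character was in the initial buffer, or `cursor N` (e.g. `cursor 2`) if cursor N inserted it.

After op 1 (move_right): buffer="kcumfnnl" (len 8), cursors c1@2 c2@5 c3@8, authorship ........
After op 2 (move_left): buffer="kcumfnnl" (len 8), cursors c1@1 c2@4 c3@7, authorship ........
After op 3 (insert('f')): buffer="kfcumffnnfl" (len 11), cursors c1@2 c2@6 c3@10, authorship .1...2...3.
After op 4 (delete): buffer="kcumfnnl" (len 8), cursors c1@1 c2@4 c3@7, authorship ........
After op 5 (insert('n')): buffer="kncumnfnnnl" (len 11), cursors c1@2 c2@6 c3@10, authorship .1...2...3.
Authorship (.=original, N=cursor N): . 1 . . . 2 . . . 3 .
Index 9: author = 3

Answer: cursor 3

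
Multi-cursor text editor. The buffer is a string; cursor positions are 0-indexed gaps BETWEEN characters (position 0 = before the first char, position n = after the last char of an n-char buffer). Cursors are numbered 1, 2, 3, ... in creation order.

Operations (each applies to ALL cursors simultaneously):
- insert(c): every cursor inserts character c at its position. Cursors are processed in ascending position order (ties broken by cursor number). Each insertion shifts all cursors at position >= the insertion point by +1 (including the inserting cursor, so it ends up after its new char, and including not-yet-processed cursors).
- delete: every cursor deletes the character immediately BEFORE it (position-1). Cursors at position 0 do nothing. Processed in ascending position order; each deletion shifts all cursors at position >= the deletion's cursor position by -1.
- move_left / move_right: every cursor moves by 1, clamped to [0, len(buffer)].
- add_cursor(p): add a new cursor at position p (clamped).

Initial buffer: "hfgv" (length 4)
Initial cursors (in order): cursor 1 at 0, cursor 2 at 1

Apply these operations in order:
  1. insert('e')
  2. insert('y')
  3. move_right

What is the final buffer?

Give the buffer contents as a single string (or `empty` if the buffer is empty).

Answer: eyheyfgv

Derivation:
After op 1 (insert('e')): buffer="ehefgv" (len 6), cursors c1@1 c2@3, authorship 1.2...
After op 2 (insert('y')): buffer="eyheyfgv" (len 8), cursors c1@2 c2@5, authorship 11.22...
After op 3 (move_right): buffer="eyheyfgv" (len 8), cursors c1@3 c2@6, authorship 11.22...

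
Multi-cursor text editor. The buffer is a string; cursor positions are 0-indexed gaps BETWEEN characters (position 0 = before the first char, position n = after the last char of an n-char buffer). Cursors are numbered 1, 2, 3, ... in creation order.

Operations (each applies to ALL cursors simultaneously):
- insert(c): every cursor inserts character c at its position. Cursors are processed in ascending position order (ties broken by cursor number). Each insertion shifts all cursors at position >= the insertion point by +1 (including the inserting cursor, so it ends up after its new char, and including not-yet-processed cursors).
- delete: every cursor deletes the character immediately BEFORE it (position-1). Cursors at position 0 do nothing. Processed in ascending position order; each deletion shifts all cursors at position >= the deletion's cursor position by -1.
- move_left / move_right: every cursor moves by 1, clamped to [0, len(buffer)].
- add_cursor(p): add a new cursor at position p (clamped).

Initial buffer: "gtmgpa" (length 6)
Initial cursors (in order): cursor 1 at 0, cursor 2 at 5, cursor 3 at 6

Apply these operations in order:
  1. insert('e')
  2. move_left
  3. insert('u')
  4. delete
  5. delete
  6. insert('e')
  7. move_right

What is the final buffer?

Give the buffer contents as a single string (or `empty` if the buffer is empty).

Answer: eegtmgeeee

Derivation:
After op 1 (insert('e')): buffer="egtmgpeae" (len 9), cursors c1@1 c2@7 c3@9, authorship 1.....2.3
After op 2 (move_left): buffer="egtmgpeae" (len 9), cursors c1@0 c2@6 c3@8, authorship 1.....2.3
After op 3 (insert('u')): buffer="uegtmgpueaue" (len 12), cursors c1@1 c2@8 c3@11, authorship 11.....22.33
After op 4 (delete): buffer="egtmgpeae" (len 9), cursors c1@0 c2@6 c3@8, authorship 1.....2.3
After op 5 (delete): buffer="egtmgee" (len 7), cursors c1@0 c2@5 c3@6, authorship 1....23
After op 6 (insert('e')): buffer="eegtmgeeee" (len 10), cursors c1@1 c2@7 c3@9, authorship 11....2233
After op 7 (move_right): buffer="eegtmgeeee" (len 10), cursors c1@2 c2@8 c3@10, authorship 11....2233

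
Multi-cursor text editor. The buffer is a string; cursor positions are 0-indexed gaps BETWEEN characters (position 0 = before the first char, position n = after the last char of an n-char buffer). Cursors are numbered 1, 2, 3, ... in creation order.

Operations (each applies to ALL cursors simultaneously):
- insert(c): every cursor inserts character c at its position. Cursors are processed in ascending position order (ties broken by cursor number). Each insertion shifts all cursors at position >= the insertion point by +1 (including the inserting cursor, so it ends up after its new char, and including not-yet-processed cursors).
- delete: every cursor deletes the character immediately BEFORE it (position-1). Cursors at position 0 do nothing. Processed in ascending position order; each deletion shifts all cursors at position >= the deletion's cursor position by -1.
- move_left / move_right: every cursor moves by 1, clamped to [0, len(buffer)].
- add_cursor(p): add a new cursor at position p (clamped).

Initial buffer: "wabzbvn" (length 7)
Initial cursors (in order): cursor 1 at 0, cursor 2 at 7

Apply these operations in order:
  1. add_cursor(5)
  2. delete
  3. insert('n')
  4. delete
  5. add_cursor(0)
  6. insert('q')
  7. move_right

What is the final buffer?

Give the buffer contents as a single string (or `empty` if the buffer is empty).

Answer: qqwabzqvq

Derivation:
After op 1 (add_cursor(5)): buffer="wabzbvn" (len 7), cursors c1@0 c3@5 c2@7, authorship .......
After op 2 (delete): buffer="wabzv" (len 5), cursors c1@0 c3@4 c2@5, authorship .....
After op 3 (insert('n')): buffer="nwabznvn" (len 8), cursors c1@1 c3@6 c2@8, authorship 1....3.2
After op 4 (delete): buffer="wabzv" (len 5), cursors c1@0 c3@4 c2@5, authorship .....
After op 5 (add_cursor(0)): buffer="wabzv" (len 5), cursors c1@0 c4@0 c3@4 c2@5, authorship .....
After op 6 (insert('q')): buffer="qqwabzqvq" (len 9), cursors c1@2 c4@2 c3@7 c2@9, authorship 14....3.2
After op 7 (move_right): buffer="qqwabzqvq" (len 9), cursors c1@3 c4@3 c3@8 c2@9, authorship 14....3.2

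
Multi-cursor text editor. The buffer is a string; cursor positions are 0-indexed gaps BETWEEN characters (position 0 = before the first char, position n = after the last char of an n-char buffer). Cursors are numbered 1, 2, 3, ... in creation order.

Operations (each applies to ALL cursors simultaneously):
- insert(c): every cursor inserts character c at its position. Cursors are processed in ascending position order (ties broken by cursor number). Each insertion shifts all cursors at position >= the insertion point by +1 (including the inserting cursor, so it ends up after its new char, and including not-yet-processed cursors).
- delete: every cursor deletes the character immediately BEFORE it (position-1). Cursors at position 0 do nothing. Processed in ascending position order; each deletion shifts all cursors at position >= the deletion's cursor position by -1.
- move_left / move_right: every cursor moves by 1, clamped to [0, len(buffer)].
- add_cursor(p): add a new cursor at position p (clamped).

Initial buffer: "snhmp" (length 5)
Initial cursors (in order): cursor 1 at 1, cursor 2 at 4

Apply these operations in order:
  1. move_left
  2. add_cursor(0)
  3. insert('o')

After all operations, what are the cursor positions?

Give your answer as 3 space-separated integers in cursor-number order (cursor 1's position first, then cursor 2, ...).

After op 1 (move_left): buffer="snhmp" (len 5), cursors c1@0 c2@3, authorship .....
After op 2 (add_cursor(0)): buffer="snhmp" (len 5), cursors c1@0 c3@0 c2@3, authorship .....
After op 3 (insert('o')): buffer="oosnhomp" (len 8), cursors c1@2 c3@2 c2@6, authorship 13...2..

Answer: 2 6 2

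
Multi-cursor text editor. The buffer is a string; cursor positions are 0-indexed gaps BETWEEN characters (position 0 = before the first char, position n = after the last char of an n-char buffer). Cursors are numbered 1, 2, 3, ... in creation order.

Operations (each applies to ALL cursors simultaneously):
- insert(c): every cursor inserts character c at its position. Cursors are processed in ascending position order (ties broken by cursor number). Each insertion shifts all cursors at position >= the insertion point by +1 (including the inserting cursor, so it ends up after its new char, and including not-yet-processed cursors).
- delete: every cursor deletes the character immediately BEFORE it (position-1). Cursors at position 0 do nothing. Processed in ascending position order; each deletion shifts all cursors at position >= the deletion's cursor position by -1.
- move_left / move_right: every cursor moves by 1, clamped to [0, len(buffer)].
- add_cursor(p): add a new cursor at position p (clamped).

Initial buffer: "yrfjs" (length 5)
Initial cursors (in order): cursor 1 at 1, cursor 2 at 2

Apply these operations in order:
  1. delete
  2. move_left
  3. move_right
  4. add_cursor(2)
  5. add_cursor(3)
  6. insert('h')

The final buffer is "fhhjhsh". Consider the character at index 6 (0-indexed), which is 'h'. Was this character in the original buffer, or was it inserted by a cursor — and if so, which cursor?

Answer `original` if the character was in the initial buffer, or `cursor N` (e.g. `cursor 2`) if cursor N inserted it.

Answer: cursor 4

Derivation:
After op 1 (delete): buffer="fjs" (len 3), cursors c1@0 c2@0, authorship ...
After op 2 (move_left): buffer="fjs" (len 3), cursors c1@0 c2@0, authorship ...
After op 3 (move_right): buffer="fjs" (len 3), cursors c1@1 c2@1, authorship ...
After op 4 (add_cursor(2)): buffer="fjs" (len 3), cursors c1@1 c2@1 c3@2, authorship ...
After op 5 (add_cursor(3)): buffer="fjs" (len 3), cursors c1@1 c2@1 c3@2 c4@3, authorship ...
After op 6 (insert('h')): buffer="fhhjhsh" (len 7), cursors c1@3 c2@3 c3@5 c4@7, authorship .12.3.4
Authorship (.=original, N=cursor N): . 1 2 . 3 . 4
Index 6: author = 4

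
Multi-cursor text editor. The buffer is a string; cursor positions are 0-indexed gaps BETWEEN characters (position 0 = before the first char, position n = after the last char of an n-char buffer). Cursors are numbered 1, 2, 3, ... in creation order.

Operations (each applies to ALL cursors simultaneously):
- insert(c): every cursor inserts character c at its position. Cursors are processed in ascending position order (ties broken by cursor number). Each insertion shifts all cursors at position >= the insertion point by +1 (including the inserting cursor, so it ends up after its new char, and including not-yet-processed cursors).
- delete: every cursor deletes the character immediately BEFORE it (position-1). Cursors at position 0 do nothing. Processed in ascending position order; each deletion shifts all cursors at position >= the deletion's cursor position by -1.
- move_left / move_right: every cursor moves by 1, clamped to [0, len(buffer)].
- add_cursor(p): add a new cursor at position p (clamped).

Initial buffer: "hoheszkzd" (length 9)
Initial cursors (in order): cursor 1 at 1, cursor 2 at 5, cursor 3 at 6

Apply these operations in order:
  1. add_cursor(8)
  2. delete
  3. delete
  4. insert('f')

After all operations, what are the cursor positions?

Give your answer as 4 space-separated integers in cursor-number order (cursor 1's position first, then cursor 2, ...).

After op 1 (add_cursor(8)): buffer="hoheszkzd" (len 9), cursors c1@1 c2@5 c3@6 c4@8, authorship .........
After op 2 (delete): buffer="ohekd" (len 5), cursors c1@0 c2@3 c3@3 c4@4, authorship .....
After op 3 (delete): buffer="od" (len 2), cursors c1@0 c2@1 c3@1 c4@1, authorship ..
After op 4 (insert('f')): buffer="fofffd" (len 6), cursors c1@1 c2@5 c3@5 c4@5, authorship 1.234.

Answer: 1 5 5 5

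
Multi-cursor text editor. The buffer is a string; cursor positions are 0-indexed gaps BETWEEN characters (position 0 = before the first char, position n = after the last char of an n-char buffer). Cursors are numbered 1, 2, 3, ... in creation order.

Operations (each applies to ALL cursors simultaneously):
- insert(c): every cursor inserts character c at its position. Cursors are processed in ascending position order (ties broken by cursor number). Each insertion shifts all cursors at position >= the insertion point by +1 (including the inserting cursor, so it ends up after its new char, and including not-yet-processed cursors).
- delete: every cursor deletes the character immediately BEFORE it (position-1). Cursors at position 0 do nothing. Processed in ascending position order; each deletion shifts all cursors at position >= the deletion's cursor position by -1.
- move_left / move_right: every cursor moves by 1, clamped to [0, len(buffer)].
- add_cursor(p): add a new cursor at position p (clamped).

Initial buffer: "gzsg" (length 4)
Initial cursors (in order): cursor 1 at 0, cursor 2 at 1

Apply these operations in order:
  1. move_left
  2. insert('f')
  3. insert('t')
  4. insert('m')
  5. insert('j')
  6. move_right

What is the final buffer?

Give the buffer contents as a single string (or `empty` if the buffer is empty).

After op 1 (move_left): buffer="gzsg" (len 4), cursors c1@0 c2@0, authorship ....
After op 2 (insert('f')): buffer="ffgzsg" (len 6), cursors c1@2 c2@2, authorship 12....
After op 3 (insert('t')): buffer="ffttgzsg" (len 8), cursors c1@4 c2@4, authorship 1212....
After op 4 (insert('m')): buffer="ffttmmgzsg" (len 10), cursors c1@6 c2@6, authorship 121212....
After op 5 (insert('j')): buffer="ffttmmjjgzsg" (len 12), cursors c1@8 c2@8, authorship 12121212....
After op 6 (move_right): buffer="ffttmmjjgzsg" (len 12), cursors c1@9 c2@9, authorship 12121212....

Answer: ffttmmjjgzsg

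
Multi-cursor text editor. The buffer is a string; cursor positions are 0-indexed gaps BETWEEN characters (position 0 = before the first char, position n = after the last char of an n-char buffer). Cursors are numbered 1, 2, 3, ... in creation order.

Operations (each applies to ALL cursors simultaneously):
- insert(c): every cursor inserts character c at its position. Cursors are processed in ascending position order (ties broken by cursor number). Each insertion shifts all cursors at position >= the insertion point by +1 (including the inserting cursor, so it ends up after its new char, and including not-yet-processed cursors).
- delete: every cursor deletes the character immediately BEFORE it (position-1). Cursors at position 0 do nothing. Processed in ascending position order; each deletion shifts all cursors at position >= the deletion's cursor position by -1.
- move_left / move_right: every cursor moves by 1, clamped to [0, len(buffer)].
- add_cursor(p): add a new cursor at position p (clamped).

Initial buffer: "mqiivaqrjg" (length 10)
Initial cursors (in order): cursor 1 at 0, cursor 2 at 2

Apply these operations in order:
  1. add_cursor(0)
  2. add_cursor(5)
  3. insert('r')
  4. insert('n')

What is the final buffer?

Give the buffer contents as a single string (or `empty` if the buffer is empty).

Answer: rrnnmqrniivrnaqrjg

Derivation:
After op 1 (add_cursor(0)): buffer="mqiivaqrjg" (len 10), cursors c1@0 c3@0 c2@2, authorship ..........
After op 2 (add_cursor(5)): buffer="mqiivaqrjg" (len 10), cursors c1@0 c3@0 c2@2 c4@5, authorship ..........
After op 3 (insert('r')): buffer="rrmqriivraqrjg" (len 14), cursors c1@2 c3@2 c2@5 c4@9, authorship 13..2...4.....
After op 4 (insert('n')): buffer="rrnnmqrniivrnaqrjg" (len 18), cursors c1@4 c3@4 c2@8 c4@13, authorship 1313..22...44.....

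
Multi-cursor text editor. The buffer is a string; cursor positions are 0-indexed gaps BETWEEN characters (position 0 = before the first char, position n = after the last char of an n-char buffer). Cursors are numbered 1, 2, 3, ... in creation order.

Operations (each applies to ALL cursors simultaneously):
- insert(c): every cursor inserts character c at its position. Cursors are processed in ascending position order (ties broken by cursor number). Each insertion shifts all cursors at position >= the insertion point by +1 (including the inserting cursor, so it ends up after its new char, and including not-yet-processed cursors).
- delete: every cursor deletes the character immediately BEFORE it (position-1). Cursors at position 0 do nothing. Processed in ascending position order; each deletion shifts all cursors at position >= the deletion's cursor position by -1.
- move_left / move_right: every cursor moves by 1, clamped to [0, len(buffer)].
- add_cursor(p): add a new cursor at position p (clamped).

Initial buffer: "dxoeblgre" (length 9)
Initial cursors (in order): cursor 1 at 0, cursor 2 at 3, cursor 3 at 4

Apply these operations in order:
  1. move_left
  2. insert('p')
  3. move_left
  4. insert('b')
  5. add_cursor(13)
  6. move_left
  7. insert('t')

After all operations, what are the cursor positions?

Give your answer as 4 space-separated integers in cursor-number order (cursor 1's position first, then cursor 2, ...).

After op 1 (move_left): buffer="dxoeblgre" (len 9), cursors c1@0 c2@2 c3@3, authorship .........
After op 2 (insert('p')): buffer="pdxpopeblgre" (len 12), cursors c1@1 c2@4 c3@6, authorship 1..2.3......
After op 3 (move_left): buffer="pdxpopeblgre" (len 12), cursors c1@0 c2@3 c3@5, authorship 1..2.3......
After op 4 (insert('b')): buffer="bpdxbpobpeblgre" (len 15), cursors c1@1 c2@5 c3@8, authorship 11..22.33......
After op 5 (add_cursor(13)): buffer="bpdxbpobpeblgre" (len 15), cursors c1@1 c2@5 c3@8 c4@13, authorship 11..22.33......
After op 6 (move_left): buffer="bpdxbpobpeblgre" (len 15), cursors c1@0 c2@4 c3@7 c4@12, authorship 11..22.33......
After op 7 (insert('t')): buffer="tbpdxtbpotbpebltgre" (len 19), cursors c1@1 c2@6 c3@10 c4@16, authorship 111..222.333...4...

Answer: 1 6 10 16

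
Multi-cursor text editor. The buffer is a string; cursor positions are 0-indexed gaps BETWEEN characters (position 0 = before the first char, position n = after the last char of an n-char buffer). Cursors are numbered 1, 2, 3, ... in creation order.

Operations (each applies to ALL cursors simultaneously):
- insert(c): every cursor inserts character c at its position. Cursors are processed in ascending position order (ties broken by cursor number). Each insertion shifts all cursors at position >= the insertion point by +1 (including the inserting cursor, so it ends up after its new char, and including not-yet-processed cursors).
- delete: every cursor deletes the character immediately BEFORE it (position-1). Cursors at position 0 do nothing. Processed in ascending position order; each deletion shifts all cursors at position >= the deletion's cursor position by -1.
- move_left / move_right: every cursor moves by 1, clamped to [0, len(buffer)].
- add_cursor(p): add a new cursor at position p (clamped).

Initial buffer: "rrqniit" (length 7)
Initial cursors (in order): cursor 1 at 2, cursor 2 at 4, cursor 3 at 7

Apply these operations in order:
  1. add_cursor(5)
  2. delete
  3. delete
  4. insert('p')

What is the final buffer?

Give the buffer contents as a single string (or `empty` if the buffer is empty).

After op 1 (add_cursor(5)): buffer="rrqniit" (len 7), cursors c1@2 c2@4 c4@5 c3@7, authorship .......
After op 2 (delete): buffer="rqi" (len 3), cursors c1@1 c2@2 c4@2 c3@3, authorship ...
After op 3 (delete): buffer="" (len 0), cursors c1@0 c2@0 c3@0 c4@0, authorship 
After op 4 (insert('p')): buffer="pppp" (len 4), cursors c1@4 c2@4 c3@4 c4@4, authorship 1234

Answer: pppp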